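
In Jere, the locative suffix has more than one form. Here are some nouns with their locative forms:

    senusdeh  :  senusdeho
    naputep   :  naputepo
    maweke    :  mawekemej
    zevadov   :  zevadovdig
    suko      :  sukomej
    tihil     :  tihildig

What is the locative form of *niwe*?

niwemej

The pattern is voicing of the final sound: -o when the stem ends in a voiceless consonant (*senusdeh*, *naputep*); -dig when the stem ends in a voiced consonant (*zevadov*, *tihil*); -mej when the stem ends in a vowel (*maweke*, *suko*).
The final sound of *niwe* is /e/, which is a vowel, so the suffix is -mej, giving *niwemej*.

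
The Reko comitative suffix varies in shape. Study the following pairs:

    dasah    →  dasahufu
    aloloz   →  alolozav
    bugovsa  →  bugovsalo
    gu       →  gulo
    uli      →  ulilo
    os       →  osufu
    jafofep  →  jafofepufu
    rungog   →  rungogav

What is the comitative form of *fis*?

The pattern is voicing of the final sound: -ufu when the stem ends in a voiceless consonant (*dasah*, *os*, *jafofep*); -av when the stem ends in a voiced consonant (*aloloz*, *rungog*); -lo when the stem ends in a vowel (*bugovsa*, *gu*, *uli*).
Since the final sound of *fis* is /s/ (a voiceless consonant), it takes -ufu, giving *fisufu*.

fisufu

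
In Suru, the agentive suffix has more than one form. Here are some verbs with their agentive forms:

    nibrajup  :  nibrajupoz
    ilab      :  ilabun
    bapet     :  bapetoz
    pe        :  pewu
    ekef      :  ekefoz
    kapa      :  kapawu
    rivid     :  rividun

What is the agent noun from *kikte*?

The alternation tracks the final sound of the stem — -oz when the stem ends in a voiceless consonant (*nibrajup*, *bapet*, *ekef*); -un when the stem ends in a voiced consonant (*ilab*, *rivid*); -wu when the stem ends in a vowel (*pe*, *kapa*).
The final sound of *kikte* is /e/, which is a vowel, so the suffix is -wu, giving *kiktewu*.

kiktewu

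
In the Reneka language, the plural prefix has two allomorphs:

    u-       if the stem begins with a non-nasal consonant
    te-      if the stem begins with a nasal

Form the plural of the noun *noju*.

tenoju

Since the first consonant of *noju* is /n/ (a nasal), it takes te-, giving *tenoju*.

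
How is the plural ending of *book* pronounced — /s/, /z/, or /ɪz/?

/s/

The stem *book* ends in a voiceless non-sibilant consonant.
The plural suffix surfaces as /ɪz/ after sibilants, /s/ after other voiceless consonants, and /z/ after other voiced sounds.
So the plural -s on *book* is pronounced /s/.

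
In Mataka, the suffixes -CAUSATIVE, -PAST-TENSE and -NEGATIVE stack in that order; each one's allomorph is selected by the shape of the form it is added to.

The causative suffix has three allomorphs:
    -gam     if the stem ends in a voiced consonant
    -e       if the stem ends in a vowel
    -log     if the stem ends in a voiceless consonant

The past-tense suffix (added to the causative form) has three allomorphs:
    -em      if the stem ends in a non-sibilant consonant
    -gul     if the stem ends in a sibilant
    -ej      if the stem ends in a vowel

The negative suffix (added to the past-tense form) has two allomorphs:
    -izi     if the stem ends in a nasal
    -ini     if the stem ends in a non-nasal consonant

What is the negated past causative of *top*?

The final sound of *top* is /p/, which is a voiceless consonant, so the causative suffix is -log, giving *toplog*.
The causative form *toplog*: final sound = /g/, a non-sibilant consonant → -em → *toplogem*.
Since the final consonant of the past-tense form *toplogem* is /m/ (a nasal), it takes -izi, giving *toplogemizi*.

toplogemizi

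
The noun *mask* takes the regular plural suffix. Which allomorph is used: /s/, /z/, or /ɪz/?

The stem *mask* ends in a voiceless non-sibilant consonant.
The plural suffix surfaces as /ɪz/ after sibilants, /s/ after other voiceless consonants, and /z/ after other voiced sounds.
So the plural -s on *mask* is pronounced /s/.

/s/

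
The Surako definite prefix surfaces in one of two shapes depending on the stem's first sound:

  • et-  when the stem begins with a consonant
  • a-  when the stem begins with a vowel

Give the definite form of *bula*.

etbula

Since the first sound of *bula* is /b/ (a consonant), it takes et-, giving *etbula*.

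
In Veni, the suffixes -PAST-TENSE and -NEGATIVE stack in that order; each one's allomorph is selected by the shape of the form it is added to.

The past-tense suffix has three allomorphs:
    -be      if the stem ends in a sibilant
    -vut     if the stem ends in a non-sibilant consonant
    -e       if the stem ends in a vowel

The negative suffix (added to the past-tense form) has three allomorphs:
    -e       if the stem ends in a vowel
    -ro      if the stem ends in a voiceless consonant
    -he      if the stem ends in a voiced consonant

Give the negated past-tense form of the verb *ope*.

*ope* — final sound /e/ (a vowel) → -e → *opee*.
The final sound of the past-tense form *opee* is /e/, which is a vowel, so the negative suffix is -e, giving *opeee*.

opeee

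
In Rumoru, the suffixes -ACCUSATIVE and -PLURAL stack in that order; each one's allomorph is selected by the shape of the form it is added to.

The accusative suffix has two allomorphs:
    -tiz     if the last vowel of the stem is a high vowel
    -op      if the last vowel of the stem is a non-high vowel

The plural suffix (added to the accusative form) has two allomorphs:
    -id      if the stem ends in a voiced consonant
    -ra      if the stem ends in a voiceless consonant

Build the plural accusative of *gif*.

Since the last vowel of *gif* is /i/ (a high vowel), it takes -tiz, giving *giftiz*.
Since the final consonant of the accusative form *giftiz* is /z/ (voiced), it takes -id, giving *giftizid*.

giftizid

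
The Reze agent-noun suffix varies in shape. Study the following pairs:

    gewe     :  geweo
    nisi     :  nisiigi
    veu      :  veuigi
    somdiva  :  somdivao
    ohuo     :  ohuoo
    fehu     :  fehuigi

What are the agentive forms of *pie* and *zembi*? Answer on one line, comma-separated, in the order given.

pieo, zembiigi

Looking at the last vowel of each stem: -igi when the last vowel of the stem is a high vowel (*nisi*, *veu*, *fehu*); -o when the last vowel of the stem is a non-high vowel (*gewe*, *somdiva*, *ohuo*).
Since the last vowel of *pie* is /e/ (a non-high vowel), it takes -o, giving *pieo*.
*zembi* — last vowel /i/ (a high vowel) → -igi → *zembiigi*.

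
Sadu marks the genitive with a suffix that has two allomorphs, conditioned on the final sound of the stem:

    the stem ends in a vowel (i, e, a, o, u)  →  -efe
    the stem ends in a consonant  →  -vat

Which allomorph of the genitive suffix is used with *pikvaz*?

*pikvaz*: final sound = /z/, a consonant → -vat.

-vat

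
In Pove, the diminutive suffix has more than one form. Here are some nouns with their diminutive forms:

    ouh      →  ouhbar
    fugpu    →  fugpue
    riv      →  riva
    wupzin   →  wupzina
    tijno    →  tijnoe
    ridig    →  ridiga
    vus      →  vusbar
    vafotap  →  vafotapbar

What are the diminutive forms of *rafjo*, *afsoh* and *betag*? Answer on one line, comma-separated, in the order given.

The pattern is voicing of the final sound: -bar when the stem ends in a voiceless consonant (*ouh*, *vus*, *vafotap*); -a when the stem ends in a voiced consonant (*riv*, *wupzin*, *ridig*); -e when the stem ends in a vowel (*fugpu*, *tijno*).
*rafjo*: final sound = /o/, a vowel → -e → *rafjoe*.
Since the final sound of *afsoh* is /h/ (a voiceless consonant), it takes -bar, giving *afsohbar*.
The final sound of *betag* is /g/, which is a voiced consonant, so the suffix is -a, giving *betaga*.

rafjoe, afsohbar, betaga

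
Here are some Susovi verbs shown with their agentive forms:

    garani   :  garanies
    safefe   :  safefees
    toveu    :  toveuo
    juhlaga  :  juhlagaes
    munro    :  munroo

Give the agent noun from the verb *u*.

The suffix is conditioned by the last vowel: -o when the last vowel of the stem is a rounded vowel (*toveu*, *munro*); -es when the last vowel of the stem is an unrounded vowel (*garani*, *safefe*, *juhlaga*).
The last vowel of *u* is /u/, which is a rounded vowel, so the suffix is -o, giving *uo*.

uo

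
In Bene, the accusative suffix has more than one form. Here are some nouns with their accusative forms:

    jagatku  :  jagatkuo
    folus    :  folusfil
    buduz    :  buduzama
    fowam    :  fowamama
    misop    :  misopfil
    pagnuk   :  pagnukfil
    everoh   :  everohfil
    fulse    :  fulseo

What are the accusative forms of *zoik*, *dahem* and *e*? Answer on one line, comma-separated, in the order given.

zoikfil, dahemama, eo

Looking at the final sound of each stem: -fil when the stem ends in a voiceless consonant (*folus*, *misop*, *pagnuk*, *everoh*); -ama when the stem ends in a voiced consonant (*buduz*, *fowam*); -o when the stem ends in a vowel (*jagatku*, *fulse*).
Since the final sound of *zoik* is /k/ (a voiceless consonant), it takes -fil, giving *zoikfil*.
The final sound of *dahem* is /m/, which is a voiced consonant, so the suffix is -ama, giving *dahemama*.
*e*: final sound = /e/, a vowel → -o → *eo*.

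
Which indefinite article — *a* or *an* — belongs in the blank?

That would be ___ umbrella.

The indefinite article is chosen by the initial *sound* of the following word, not its spelling.
*umbrella* begins with the sound /ʌ/ (u pronounced /ʌ/) — a vowel sound.
So the article is *an*: That would be an umbrella.

an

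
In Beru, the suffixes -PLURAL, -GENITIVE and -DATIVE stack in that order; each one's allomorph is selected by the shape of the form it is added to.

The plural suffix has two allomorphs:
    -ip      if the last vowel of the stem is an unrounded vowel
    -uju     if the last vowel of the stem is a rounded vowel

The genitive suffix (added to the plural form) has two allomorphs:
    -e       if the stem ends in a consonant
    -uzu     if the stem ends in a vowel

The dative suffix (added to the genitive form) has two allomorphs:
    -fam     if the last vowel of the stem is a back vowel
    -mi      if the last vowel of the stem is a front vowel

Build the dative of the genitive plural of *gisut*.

gisutujuuzufam

The last vowel of *gisut* is /u/, which is a rounded vowel, so the plural suffix is -uju, giving *gisutuju*.
Since the final sound of the plural form *gisutuju* is /u/ (a vowel), it takes -uzu, giving *gisutujuuzu*.
The genitive form *gisutujuuzu* — last vowel /u/ (a back vowel) → -fam → *gisutujuuzufam*.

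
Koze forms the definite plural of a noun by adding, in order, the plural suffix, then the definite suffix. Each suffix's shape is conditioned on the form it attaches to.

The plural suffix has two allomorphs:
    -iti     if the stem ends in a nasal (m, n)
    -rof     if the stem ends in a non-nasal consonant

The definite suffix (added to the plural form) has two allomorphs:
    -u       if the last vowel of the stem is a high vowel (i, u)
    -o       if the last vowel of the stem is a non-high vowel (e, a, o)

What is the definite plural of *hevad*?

hevadrofo

*hevad*: final consonant = /d/, non-nasal → -rof → *hevadrof*.
Since the last vowel of the plural form *hevadrof* is /o/ (a non-high vowel), it takes -o, giving *hevadrofo*.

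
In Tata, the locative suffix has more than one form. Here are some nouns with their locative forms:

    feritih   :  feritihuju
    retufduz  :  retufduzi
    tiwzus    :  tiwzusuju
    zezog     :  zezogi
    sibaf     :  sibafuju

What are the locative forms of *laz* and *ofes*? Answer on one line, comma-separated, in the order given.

lazi, ofesuju

The alternation tracks the final consonant of the stem — -uju when the stem ends in a voiceless consonant (*feritih*, *tiwzus*, *sibaf*); -i when the stem ends in a voiced consonant (*retufduz*, *zezog*).
*laz*: final consonant = /z/, voiced → -i → *lazi*.
*ofes*: final consonant = /s/, voiceless → -uju → *ofesuju*.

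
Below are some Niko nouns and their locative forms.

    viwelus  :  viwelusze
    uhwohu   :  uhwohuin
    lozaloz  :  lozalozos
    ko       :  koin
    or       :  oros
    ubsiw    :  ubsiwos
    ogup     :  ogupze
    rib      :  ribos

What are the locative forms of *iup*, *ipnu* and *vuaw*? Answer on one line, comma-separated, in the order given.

iupze, ipnuin, vuawos

The suffix is conditioned by the final sound: -ze when the stem ends in a voiceless consonant (*viwelus*, *ogup*); -os when the stem ends in a voiced consonant (*lozaloz*, *or*, *ubsiw*, *rib*); -in when the stem ends in a vowel (*uhwohu*, *ko*).
*iup* — final sound /p/ (a voiceless consonant) → -ze → *iupze*.
*ipnu* — final sound /u/ (a vowel) → -in → *ipnuin*.
*vuaw* — final sound /w/ (a voiced consonant) → -os → *vuawos*.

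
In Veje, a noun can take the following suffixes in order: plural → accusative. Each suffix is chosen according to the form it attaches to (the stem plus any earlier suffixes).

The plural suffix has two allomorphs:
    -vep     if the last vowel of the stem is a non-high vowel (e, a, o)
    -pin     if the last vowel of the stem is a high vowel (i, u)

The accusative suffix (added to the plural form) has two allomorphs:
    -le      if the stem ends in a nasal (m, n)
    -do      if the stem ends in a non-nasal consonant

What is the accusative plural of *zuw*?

Since the last vowel of *zuw* is /u/ (a high vowel), it takes -pin, giving *zuwpin*.
The final consonant of the plural form *zuwpin* is /n/, which is a nasal, so the accusative suffix is -le, giving *zuwpinle*.

zuwpinle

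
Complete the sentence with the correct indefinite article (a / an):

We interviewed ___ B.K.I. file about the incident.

The indefinite article is chosen by the initial *sound* of the following word, not its spelling.
The initialism *B.K.I.* is read letter by letter; the first letter, B, is pronounced /biː/, which begins with a consonant sound.
So the article is *a*: We interviewed a B.K.I. file about the incident.

a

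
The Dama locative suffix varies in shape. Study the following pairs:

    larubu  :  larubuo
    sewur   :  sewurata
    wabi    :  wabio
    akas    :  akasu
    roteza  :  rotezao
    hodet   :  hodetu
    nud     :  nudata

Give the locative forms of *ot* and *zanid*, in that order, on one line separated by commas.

The pattern is voicing of the final sound: -u when the stem ends in a voiceless consonant (*akas*, *hodet*); -ata when the stem ends in a voiced consonant (*sewur*, *nud*); -o when the stem ends in a vowel (*larubu*, *wabi*, *roteza*).
*ot* — final sound /t/ (a voiceless consonant) → -u → *otu*.
*zanid*: final sound = /d/, a voiced consonant → -ata → *zanidata*.

otu, zanidata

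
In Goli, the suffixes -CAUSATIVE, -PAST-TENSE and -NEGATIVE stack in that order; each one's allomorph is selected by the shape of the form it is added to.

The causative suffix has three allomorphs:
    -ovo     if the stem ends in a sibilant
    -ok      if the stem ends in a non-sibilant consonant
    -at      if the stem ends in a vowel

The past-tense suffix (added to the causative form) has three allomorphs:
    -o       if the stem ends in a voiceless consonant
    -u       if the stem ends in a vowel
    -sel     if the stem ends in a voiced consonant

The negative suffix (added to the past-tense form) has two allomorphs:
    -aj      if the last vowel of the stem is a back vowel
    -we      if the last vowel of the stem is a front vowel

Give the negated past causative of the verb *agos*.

The final sound of *agos* is /s/, which is a sibilant, so the causative suffix is -ovo, giving *agosovo*.
Since the final sound of the causative form *agosovo* is /o/ (a vowel), it takes -u, giving *agosovou*.
The last vowel of the past-tense form *agosovou* is /u/, which is a back vowel, so the negative suffix is -aj, giving *agosovouaj*.

agosovouaj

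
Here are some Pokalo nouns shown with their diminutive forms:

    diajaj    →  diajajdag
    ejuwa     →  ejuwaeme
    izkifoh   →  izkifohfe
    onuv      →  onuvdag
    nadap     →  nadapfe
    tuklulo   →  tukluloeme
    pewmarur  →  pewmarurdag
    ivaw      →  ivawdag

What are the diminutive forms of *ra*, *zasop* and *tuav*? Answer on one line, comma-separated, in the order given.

raeme, zasopfe, tuavdag

The pattern is voicing of the final sound: -fe when the stem ends in a voiceless consonant (*izkifoh*, *nadap*); -dag when the stem ends in a voiced consonant (*diajaj*, *onuv*, *pewmarur*, *ivaw*); -eme when the stem ends in a vowel (*ejuwa*, *tuklulo*).
The final sound of *ra* is /a/, which is a vowel, so the suffix is -eme, giving *raeme*.
Since the final sound of *zasop* is /p/ (a voiceless consonant), it takes -fe, giving *zasopfe*.
The final sound of *tuav* is /v/, which is a voiced consonant, so the suffix is -dag, giving *tuavdag*.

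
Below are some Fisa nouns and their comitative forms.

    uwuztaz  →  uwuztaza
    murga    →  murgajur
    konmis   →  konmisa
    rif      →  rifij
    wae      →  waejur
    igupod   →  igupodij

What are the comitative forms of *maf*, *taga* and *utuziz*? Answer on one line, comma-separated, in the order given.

The suffix is conditioned by the final sound: -a when the stem ends in a sibilant (*uwuztaz*, *konmis*); -ij when the stem ends in a non-sibilant consonant (*rif*, *igupod*); -jur when the stem ends in a vowel (*murga*, *wae*).
The final sound of *maf* is /f/, which is a non-sibilant consonant, so the suffix is -ij, giving *mafij*.
*taga* — final sound /a/ (a vowel) → -jur → *tagajur*.
Since the final sound of *utuziz* is /z/ (a sibilant), it takes -a, giving *utuziza*.

mafij, tagajur, utuziza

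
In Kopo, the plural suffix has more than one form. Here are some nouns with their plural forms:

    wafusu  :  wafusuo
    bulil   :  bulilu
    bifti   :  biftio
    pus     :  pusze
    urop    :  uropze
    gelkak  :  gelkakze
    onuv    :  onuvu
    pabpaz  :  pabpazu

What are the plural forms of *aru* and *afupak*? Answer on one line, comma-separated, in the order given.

aruo, afupakze

Looking at the final sound of each stem: -ze when the stem ends in a voiceless consonant (*pus*, *urop*, *gelkak*); -u when the stem ends in a voiced consonant (*bulil*, *onuv*, *pabpaz*); -o when the stem ends in a vowel (*wafusu*, *bifti*).
Since the final sound of *aru* is /u/ (a vowel), it takes -o, giving *aruo*.
The final sound of *afupak* is /k/, which is a voiceless consonant, so the suffix is -ze, giving *afupakze*.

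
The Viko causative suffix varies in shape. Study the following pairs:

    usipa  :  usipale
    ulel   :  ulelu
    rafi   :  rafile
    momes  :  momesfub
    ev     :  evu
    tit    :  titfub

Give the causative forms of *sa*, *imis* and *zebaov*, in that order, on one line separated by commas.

The suffix is conditioned by the final sound: -fub when the stem ends in a voiceless consonant (*momes*, *tit*); -u when the stem ends in a voiced consonant (*ulel*, *ev*); -le when the stem ends in a vowel (*usipa*, *rafi*).
*sa* — final sound /a/ (a vowel) → -le → *sale*.
*imis* — final sound /s/ (a voiceless consonant) → -fub → *imisfub*.
*zebaov* — final sound /v/ (a voiced consonant) → -u → *zebaovu*.

sale, imisfub, zebaovu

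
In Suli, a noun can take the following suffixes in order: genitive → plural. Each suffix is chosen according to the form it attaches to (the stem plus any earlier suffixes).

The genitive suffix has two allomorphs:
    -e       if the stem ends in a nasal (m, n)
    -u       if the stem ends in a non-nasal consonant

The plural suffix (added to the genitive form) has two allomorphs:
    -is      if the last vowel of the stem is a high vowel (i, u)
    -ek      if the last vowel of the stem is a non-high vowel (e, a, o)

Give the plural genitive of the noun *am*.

*am* — final consonant /m/ (a nasal) → -e → *ame*.
The genitive form *ame*: last vowel = /e/, a non-high vowel → -ek → *ameek*.

ameek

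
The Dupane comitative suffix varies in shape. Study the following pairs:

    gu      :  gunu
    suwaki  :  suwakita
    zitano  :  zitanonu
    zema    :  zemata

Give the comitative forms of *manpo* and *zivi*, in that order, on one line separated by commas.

manponu, zivita

The pattern is rounding harmony: -nu when the last vowel of the stem is a rounded vowel (*gu*, *zitano*); -ta when the last vowel of the stem is an unrounded vowel (*suwaki*, *zema*).
Since the last vowel of *manpo* is /o/ (a rounded vowel), it takes -nu, giving *manponu*.
The last vowel of *zivi* is /i/, which is an unrounded vowel, so the suffix is -ta, giving *zivita*.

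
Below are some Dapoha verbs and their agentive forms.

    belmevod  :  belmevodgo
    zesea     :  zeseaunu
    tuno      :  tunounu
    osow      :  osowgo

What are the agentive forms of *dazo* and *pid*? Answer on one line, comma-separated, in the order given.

The pattern is consonant vs. vowel: -go when the stem ends in a consonant (*belmevod*, *osow*); -unu when the stem ends in a vowel (*zesea*, *tuno*).
*dazo*: final sound = /o/, a vowel → -unu → *dazounu*.
*pid* — final sound /d/ (a consonant) → -go → *pidgo*.

dazounu, pidgo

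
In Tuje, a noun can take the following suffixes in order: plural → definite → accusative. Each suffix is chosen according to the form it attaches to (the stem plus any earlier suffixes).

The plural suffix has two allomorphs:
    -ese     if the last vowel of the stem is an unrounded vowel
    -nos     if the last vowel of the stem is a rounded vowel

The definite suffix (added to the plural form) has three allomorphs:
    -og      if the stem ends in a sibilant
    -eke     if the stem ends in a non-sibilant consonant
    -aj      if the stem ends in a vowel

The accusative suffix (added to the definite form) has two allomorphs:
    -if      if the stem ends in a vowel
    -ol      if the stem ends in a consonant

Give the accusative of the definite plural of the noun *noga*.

*noga* — last vowel /a/ (an unrounded vowel) → -ese → *nogaese*.
The plural form *nogaese* — final sound /e/ (a vowel) → -aj → *nogaeseaj*.
The definite form *nogaeseaj* — final sound /j/ (a consonant) → -ol → *nogaeseajol*.

nogaeseajol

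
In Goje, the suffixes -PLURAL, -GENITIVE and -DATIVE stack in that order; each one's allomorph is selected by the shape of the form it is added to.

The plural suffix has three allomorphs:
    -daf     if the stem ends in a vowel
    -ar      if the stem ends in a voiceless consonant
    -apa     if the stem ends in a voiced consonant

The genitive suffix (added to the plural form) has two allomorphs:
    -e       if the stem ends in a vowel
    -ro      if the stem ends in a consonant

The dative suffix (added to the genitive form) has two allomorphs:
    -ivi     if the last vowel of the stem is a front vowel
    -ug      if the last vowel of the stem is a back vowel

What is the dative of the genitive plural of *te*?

tedafroug

Since the final sound of *te* is /e/ (a vowel), it takes -daf, giving *tedaf*.
The plural form *tedaf*: final sound = /f/, a consonant → -ro → *tedafro*.
Since the last vowel of the genitive form *tedafro* is /o/ (a back vowel), it takes -ug, giving *tedafroug*.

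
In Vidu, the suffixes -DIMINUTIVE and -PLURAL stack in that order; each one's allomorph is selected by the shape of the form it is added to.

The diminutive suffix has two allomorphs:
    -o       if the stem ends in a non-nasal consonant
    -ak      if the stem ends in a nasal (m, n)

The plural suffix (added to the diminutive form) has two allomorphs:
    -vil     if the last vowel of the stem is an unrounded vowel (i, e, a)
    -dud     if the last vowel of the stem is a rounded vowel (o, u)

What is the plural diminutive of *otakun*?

Since the final consonant of *otakun* is /n/ (a nasal), it takes -ak, giving *otakunak*.
Since the last vowel of the diminutive form *otakunak* is /a/ (an unrounded vowel), it takes -vil, giving *otakunakvil*.

otakunakvil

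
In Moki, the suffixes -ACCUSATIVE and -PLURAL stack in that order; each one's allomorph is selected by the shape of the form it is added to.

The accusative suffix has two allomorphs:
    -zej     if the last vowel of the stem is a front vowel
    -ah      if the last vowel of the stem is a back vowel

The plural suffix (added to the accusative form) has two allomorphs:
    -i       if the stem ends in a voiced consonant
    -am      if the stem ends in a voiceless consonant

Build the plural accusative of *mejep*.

Since the last vowel of *mejep* is /e/ (a front vowel), it takes -zej, giving *mejepzej*.
The accusative form *mejepzej*: final consonant = /j/, voiced → -i → *mejepzeji*.

mejepzeji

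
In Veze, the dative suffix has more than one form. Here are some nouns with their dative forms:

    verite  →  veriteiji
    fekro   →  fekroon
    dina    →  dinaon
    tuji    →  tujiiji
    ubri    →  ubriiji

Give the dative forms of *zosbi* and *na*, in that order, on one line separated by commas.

Looking at the last vowel of each stem: -iji when the last vowel of the stem is a front vowel (*verite*, *tuji*, *ubri*); -on when the last vowel of the stem is a back vowel (*fekro*, *dina*).
The last vowel of *zosbi* is /i/, which is a front vowel, so the suffix is -iji, giving *zosbiiji*.
*na* — last vowel /a/ (a back vowel) → -on → *naon*.

zosbiiji, naon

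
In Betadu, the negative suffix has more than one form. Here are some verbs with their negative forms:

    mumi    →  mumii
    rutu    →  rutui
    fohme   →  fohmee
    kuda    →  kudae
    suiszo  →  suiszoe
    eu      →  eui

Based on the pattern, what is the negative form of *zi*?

The pattern is height harmony: -i when the last vowel of the stem is a high vowel (*mumi*, *rutu*, *eu*); -e when the last vowel of the stem is a non-high vowel (*fohme*, *kuda*, *suiszo*).
*zi*: last vowel = /i/, a high vowel → -i → *zii*.

zii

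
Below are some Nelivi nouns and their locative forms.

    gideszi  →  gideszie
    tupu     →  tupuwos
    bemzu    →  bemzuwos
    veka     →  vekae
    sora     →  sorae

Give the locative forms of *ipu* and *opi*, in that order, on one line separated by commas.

ipuwos, opie

The pattern is rounding harmony: -wos when the last vowel of the stem is a rounded vowel (*tupu*, *bemzu*); -e when the last vowel of the stem is an unrounded vowel (*gideszi*, *veka*, *sora*).
*ipu*: last vowel = /u/, a rounded vowel → -wos → *ipuwos*.
*opi*: last vowel = /i/, an unrounded vowel → -e → *opie*.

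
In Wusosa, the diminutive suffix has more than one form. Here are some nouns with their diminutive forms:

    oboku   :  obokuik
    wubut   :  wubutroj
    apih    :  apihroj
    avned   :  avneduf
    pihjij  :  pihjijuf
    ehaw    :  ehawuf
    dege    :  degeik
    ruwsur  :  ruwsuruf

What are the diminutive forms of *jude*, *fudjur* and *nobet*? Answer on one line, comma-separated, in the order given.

The pattern is voicing of the final sound: -roj when the stem ends in a voiceless consonant (*wubut*, *apih*); -uf when the stem ends in a voiced consonant (*avned*, *pihjij*, *ehaw*, *ruwsur*); -ik when the stem ends in a vowel (*oboku*, *dege*).
*jude*: final sound = /e/, a vowel → -ik → *judeik*.
*fudjur*: final sound = /r/, a voiced consonant → -uf → *fudjuruf*.
Since the final sound of *nobet* is /t/ (a voiceless consonant), it takes -roj, giving *nobetroj*.

judeik, fudjuruf, nobetroj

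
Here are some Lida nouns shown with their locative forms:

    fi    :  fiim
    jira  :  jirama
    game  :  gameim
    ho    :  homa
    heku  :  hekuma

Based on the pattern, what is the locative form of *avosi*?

avosiim

The pattern is front/back vowel harmony: -im when the last vowel of the stem is a front vowel (*fi*, *game*); -ma when the last vowel of the stem is a back vowel (*jira*, *ho*, *heku*).
The last vowel of *avosi* is /i/, which is a front vowel, so the suffix is -im, giving *avosiim*.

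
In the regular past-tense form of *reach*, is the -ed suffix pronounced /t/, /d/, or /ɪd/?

The stem *reach* ends in a voiceless consonant other than /t/.
The -ed suffix is realized as /ɪd/ after /t, d/; as /t/ after other voiceless consonants; and as /d/ after other voiced sounds.
So -ed on *reach* is pronounced /t/.

/t/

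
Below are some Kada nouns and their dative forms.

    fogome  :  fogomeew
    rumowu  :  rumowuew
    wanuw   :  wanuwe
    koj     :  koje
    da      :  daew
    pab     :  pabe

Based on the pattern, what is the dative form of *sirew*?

sirewe

The alternation tracks the final sound of the stem — -e when the stem ends in a consonant (*wanuw*, *koj*, *pab*); -ew when the stem ends in a vowel (*fogome*, *rumowu*, *da*).
*sirew* — final sound /w/ (a consonant) → -e → *sirewe*.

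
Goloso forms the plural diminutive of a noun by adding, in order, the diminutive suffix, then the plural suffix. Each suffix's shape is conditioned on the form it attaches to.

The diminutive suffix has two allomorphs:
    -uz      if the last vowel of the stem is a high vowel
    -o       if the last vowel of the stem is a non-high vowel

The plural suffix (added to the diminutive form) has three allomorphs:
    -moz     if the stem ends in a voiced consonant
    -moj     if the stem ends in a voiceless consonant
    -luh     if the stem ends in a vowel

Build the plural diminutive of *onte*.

onteoluh

*onte*: last vowel = /e/, a non-high vowel → -o → *onteo*.
The final sound of the diminutive form *onteo* is /o/, which is a vowel, so the plural suffix is -luh, giving *onteoluh*.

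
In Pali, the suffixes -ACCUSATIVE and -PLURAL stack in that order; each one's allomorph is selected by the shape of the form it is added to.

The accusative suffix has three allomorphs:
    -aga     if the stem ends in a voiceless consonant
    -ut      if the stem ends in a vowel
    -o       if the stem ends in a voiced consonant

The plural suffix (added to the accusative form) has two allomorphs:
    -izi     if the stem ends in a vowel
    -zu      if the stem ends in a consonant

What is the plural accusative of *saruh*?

saruhagaizi

The final sound of *saruh* is /h/, which is a voiceless consonant, so the accusative suffix is -aga, giving *saruhaga*.
Since the final sound of the accusative form *saruhaga* is /a/ (a vowel), it takes -izi, giving *saruhagaizi*.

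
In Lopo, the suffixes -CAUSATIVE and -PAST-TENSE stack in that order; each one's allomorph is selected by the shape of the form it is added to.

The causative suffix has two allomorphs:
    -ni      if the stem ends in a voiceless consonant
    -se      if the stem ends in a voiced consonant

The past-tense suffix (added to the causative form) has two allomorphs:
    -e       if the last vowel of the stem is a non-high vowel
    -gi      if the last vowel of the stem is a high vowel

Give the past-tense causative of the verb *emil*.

emilsee

*emil*: final consonant = /l/, voiced → -se → *emilse*.
Since the last vowel of the causative form *emilse* is /e/ (a non-high vowel), it takes -e, giving *emilsee*.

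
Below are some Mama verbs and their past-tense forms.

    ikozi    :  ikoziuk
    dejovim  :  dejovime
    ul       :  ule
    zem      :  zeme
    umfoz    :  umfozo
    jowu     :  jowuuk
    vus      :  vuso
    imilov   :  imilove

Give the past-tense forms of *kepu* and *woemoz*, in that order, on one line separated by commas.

kepuuk, woemozo

The suffix is conditioned by the final sound: -o when the stem ends in a sibilant (*umfoz*, *vus*); -e when the stem ends in a non-sibilant consonant (*dejovim*, *ul*, *zem*, *imilov*); -uk when the stem ends in a vowel (*ikozi*, *jowu*).
The final sound of *kepu* is /u/, which is a vowel, so the suffix is -uk, giving *kepuuk*.
*woemoz* — final sound /z/ (a sibilant) → -o → *woemozo*.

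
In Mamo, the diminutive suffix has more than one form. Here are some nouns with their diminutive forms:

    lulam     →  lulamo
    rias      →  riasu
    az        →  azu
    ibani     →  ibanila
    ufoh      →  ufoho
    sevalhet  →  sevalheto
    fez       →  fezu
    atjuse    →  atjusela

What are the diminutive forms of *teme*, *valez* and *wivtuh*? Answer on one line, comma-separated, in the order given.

Looking at the final sound of each stem: -u when the stem ends in a sibilant (*rias*, *az*, *fez*); -o when the stem ends in a non-sibilant consonant (*lulam*, *ufoh*, *sevalhet*); -la when the stem ends in a vowel (*ibani*, *atjuse*).
The final sound of *teme* is /e/, which is a vowel, so the suffix is -la, giving *temela*.
*valez* — final sound /z/ (a sibilant) → -u → *valezu*.
*wivtuh* — final sound /h/ (a non-sibilant consonant) → -o → *wivtuho*.

temela, valezu, wivtuho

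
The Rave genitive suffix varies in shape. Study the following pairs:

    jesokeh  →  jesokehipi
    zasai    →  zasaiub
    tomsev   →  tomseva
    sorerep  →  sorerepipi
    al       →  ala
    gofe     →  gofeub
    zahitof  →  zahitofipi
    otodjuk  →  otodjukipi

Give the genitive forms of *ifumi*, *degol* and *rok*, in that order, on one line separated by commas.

The pattern is voicing of the final sound: -ipi when the stem ends in a voiceless consonant (*jesokeh*, *sorerep*, *zahitof*, *otodjuk*); -a when the stem ends in a voiced consonant (*tomsev*, *al*); -ub when the stem ends in a vowel (*zasai*, *gofe*).
Since the final sound of *ifumi* is /i/ (a vowel), it takes -ub, giving *ifumiub*.
Since the final sound of *degol* is /l/ (a voiced consonant), it takes -a, giving *degola*.
*rok* — final sound /k/ (a voiceless consonant) → -ipi → *rokipi*.

ifumiub, degola, rokipi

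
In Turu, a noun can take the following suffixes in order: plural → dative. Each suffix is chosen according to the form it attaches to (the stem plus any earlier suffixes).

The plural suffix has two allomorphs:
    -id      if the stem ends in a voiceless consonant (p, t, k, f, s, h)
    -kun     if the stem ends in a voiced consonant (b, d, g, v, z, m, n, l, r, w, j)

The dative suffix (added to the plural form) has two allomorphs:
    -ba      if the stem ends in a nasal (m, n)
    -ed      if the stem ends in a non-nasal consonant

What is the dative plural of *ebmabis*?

The final consonant of *ebmabis* is /s/, which is voiceless, so the plural suffix is -id, giving *ebmabisid*.
The final consonant of the plural form *ebmabisid* is /d/, which is non-nasal, so the dative suffix is -ed, giving *ebmabisided*.

ebmabisided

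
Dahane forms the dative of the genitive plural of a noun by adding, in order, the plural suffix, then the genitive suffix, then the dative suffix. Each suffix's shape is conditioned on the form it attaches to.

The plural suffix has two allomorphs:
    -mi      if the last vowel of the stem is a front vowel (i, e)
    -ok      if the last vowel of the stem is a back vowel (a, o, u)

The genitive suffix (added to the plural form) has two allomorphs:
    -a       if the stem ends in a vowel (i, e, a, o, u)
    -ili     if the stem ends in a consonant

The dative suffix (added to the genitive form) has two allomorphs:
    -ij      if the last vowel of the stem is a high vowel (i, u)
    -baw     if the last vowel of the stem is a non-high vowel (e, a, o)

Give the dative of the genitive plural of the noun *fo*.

*fo*: last vowel = /o/, a back vowel → -ok → *fook*.
Since the final sound of the plural form *fook* is /k/ (a consonant), it takes -ili, giving *fookili*.
The genitive form *fookili*: last vowel = /i/, a high vowel → -ij → *fookiliij*.

fookiliij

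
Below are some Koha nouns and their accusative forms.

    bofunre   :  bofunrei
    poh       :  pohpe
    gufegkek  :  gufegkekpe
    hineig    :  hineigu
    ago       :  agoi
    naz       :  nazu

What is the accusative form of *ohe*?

ohei

Looking at the final sound of each stem: -pe when the stem ends in a voiceless consonant (*poh*, *gufegkek*); -u when the stem ends in a voiced consonant (*hineig*, *naz*); -i when the stem ends in a vowel (*bofunre*, *ago*).
*ohe* — final sound /e/ (a vowel) → -i → *ohei*.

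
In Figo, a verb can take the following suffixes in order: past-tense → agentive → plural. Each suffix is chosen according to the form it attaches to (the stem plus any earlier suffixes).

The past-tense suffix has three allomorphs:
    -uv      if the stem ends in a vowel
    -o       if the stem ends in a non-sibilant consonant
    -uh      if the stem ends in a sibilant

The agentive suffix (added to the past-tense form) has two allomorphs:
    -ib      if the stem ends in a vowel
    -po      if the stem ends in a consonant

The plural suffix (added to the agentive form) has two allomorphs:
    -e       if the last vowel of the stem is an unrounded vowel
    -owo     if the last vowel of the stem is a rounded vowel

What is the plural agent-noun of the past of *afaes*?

Since the final sound of *afaes* is /s/ (a sibilant), it takes -uh, giving *afaesuh*.
The past-tense form *afaesuh* — final sound /h/ (a consonant) → -po → *afaesuhpo*.
The agentive form *afaesuhpo*: last vowel = /o/, a rounded vowel → -owo → *afaesuhpoowo*.

afaesuhpoowo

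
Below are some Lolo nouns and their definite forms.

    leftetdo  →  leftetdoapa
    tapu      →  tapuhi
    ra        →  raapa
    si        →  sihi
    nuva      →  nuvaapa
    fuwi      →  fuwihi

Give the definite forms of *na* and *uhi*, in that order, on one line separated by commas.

naapa, uhihi

The alternation tracks the last vowel of the stem — -hi when the last vowel of the stem is a high vowel (*tapu*, *si*, *fuwi*); -apa when the last vowel of the stem is a non-high vowel (*leftetdo*, *ra*, *nuva*).
*na*: last vowel = /a/, a non-high vowel → -apa → *naapa*.
Since the last vowel of *uhi* is /i/ (a high vowel), it takes -hi, giving *uhihi*.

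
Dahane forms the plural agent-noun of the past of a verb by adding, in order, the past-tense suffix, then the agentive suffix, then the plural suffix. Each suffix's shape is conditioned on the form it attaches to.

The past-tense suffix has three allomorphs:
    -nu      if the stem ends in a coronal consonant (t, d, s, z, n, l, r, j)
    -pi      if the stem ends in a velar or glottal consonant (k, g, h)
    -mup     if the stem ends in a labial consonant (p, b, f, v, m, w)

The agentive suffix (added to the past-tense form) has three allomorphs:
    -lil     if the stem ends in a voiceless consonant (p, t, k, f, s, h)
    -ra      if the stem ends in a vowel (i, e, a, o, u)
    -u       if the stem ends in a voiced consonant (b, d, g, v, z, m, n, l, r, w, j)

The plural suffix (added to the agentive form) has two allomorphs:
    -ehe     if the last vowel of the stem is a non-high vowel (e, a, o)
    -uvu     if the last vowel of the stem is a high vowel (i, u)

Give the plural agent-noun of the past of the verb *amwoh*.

amwohpiraehe

Since the final consonant of *amwoh* is /h/ (velar/glottal), it takes -pi, giving *amwohpi*.
The past-tense form *amwohpi*: final sound = /i/, a vowel → -ra → *amwohpira*.
The agentive form *amwohpira*: last vowel = /a/, a non-high vowel → -ehe → *amwohpiraehe*.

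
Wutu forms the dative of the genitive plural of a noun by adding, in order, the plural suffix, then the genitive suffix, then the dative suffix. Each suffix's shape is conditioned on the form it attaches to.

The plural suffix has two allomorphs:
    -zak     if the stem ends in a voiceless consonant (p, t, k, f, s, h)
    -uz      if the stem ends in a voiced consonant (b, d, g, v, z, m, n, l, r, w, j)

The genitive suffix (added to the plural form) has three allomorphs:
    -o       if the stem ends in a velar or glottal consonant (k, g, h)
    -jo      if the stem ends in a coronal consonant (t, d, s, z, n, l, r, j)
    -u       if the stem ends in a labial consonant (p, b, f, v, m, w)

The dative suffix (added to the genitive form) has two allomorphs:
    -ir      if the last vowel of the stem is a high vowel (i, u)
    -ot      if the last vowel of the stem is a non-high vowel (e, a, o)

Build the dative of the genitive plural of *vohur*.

*vohur* — final consonant /r/ (voiced) → -uz → *vohuruz*.
The plural form *vohuruz* — final consonant /z/ (coronal) → -jo → *vohuruzjo*.
The genitive form *vohuruzjo* — last vowel /o/ (a non-high vowel) → -ot → *vohuruzjoot*.

vohuruzjoot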